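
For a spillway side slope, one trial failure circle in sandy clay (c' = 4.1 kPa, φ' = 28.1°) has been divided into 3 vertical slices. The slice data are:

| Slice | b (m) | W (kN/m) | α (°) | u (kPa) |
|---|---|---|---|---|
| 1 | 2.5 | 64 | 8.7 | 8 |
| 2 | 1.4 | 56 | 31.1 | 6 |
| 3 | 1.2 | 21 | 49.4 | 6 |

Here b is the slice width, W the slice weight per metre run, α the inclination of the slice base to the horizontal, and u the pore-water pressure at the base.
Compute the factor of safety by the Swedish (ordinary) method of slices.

FS = 1.27

Ordinary method of slices: FS = Σ[c'·Δl_i + (W_i cosα_i − u_i·Δl_i)·tanφ'] / Σ W_i sinα_i, with Δl_i = b_i / cosα_i.
Slice 1: Δl = 2.5/cos8.7° = 2.529 m; N'_1 = 64·cos8.7° − 8·2.529 = 43.0; c'Δl = 10.37; W sinα = 9.7
Slice 2: Δl = 1.4/cos31.1° = 1.635 m; N'_2 = 56·cos31.1° − 6·1.635 = 38.1; c'Δl = 6.70; W sinα = 28.9
Slice 3: Δl = 1.2/cos49.4° = 1.844 m; N'_3 = 21·cos49.4° − 6·1.844 = 2.6; c'Δl = 7.56; W sinα = 15.9
Σc'Δl = 24.6 kN/m; ΣN' = 83.8 kN/m; ΣW sinα = 54.6 kN/m
Resisting = 24.6 + 83.8·tan28.1° = 24.6 + 44.7 = 69.4 kN/m
FS = 69.4 / 54.6 = 1.272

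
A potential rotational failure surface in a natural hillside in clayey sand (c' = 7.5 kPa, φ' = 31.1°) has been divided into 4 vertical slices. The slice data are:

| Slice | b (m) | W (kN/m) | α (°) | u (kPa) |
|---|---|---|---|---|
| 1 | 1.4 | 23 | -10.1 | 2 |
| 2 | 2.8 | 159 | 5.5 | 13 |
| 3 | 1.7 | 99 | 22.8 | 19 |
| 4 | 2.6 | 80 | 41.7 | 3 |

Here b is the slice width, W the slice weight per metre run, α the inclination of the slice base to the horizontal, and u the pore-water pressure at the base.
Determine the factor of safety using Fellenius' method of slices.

FS = 2.15

Ordinary method of slices: FS = Σ[c'·Δl_i + (W_i cosα_i − u_i·Δl_i)·tanφ'] / Σ W_i sinα_i, with Δl_i = b_i / cosα_i.
Slice 1: Δl = 1.4/cos(-10.1°) = 1.422 m; N'_1 = 23·cos(-10.1°) − 2·1.422 = 19.8; c'Δl = 10.67; W sinα = -4.0
Slice 2: Δl = 2.8/cos5.5° = 2.813 m; N'_2 = 159·cos5.5° − 13·2.813 = 121.7; c'Δl = 21.10; W sinα = 15.2
Slice 3: Δl = 1.7/cos22.8° = 1.844 m; N'_3 = 99·cos22.8° − 19·1.844 = 56.2; c'Δl = 13.83; W sinα = 38.4
Slice 4: Δl = 2.6/cos41.7° = 3.482 m; N'_4 = 80·cos41.7° − 3·3.482 = 49.3; c'Δl = 26.12; W sinα = 53.2
Σc'Δl = 71.7 kN/m; ΣN' = 247.0 kN/m; ΣW sinα = 102.8 kN/m
Resisting = 71.7 + 247.0·tan31.1° = 71.7 + 149.0 = 220.7 kN/m
FS = 220.7 / 102.8 = 2.147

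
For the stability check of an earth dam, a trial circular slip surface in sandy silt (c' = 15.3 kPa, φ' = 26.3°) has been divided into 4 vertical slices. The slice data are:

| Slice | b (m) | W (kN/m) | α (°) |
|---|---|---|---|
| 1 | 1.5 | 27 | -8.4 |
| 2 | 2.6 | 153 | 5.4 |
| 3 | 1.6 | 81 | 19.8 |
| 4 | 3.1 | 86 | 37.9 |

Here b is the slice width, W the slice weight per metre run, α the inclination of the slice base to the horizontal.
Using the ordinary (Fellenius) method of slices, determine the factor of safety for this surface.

FS = 3.41

Ordinary method of slices: FS = Σ[c'·Δl_i + (W_i cosα_i)·tanφ'] / Σ W_i sinα_i, with Δl_i = b_i / cosα_i.
Slice 1: Δl = 1.5/cos(-8.4°) = 1.516 m; N'_1 = 27·cos(-8.4°) = 26.7; c'Δl = 23.20; W sinα = -3.9
Slice 2: Δl = 2.6/cos5.4° = 2.612 m; N'_2 = 153·cos5.4° = 152.3; c'Δl = 39.96; W sinα = 14.4
Slice 3: Δl = 1.6/cos19.8° = 1.701 m; N'_3 = 81·cos19.8° = 76.2; c'Δl = 26.02; W sinα = 27.4
Slice 4: Δl = 3.1/cos37.9° = 3.929 m; N'_4 = 86·cos37.9° = 67.9; c'Δl = 60.11; W sinα = 52.8
Σc'Δl = 149.3 kN/m; ΣN' = 323.1 kN/m; ΣW sinα = 90.7 kN/m
Resisting = 149.3 + 323.1·tan26.3° = 149.3 + 159.7 = 309.0 kN/m
FS = 309.0 / 90.7 = 3.406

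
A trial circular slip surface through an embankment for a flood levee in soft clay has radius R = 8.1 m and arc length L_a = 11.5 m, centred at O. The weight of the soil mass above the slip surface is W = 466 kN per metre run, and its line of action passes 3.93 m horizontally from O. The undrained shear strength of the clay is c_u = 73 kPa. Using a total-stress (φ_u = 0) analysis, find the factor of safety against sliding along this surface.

FS = 3.71

Taking moments about the centre O, the resisting moment is provided by the undrained shear strength acting along the arc:
M_R = c_u·L_a·R = 73·11.50·8.1 = 6799.9 kN·m/m
M_D = W·d = 466·3.93 = 1831.4 kN·m/m
FS = M_R / M_D = 6799.9 / 1831.4 = 3.713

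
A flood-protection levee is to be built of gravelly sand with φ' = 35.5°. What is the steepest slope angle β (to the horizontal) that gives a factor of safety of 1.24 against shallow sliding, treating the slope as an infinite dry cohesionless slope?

β = 29.9°

For an infinite dry cohesionless slope FS = tanφ'/tanβ, so tanβ = tanφ' / FS.
tanβ = tan35.5° / 1.24 = 0.7133 / 1.24 = 0.5752
β = arctan(0.5752) = 29.91°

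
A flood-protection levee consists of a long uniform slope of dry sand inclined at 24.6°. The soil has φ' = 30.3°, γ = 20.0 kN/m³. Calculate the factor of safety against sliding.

For a dry cohesionless infinite slope the factor of safety is FS = tanφ' / tanβ.
FS = tan30.3° / tan24.6° = 0.5844 / 0.4578 = 1.276

FS = 1.28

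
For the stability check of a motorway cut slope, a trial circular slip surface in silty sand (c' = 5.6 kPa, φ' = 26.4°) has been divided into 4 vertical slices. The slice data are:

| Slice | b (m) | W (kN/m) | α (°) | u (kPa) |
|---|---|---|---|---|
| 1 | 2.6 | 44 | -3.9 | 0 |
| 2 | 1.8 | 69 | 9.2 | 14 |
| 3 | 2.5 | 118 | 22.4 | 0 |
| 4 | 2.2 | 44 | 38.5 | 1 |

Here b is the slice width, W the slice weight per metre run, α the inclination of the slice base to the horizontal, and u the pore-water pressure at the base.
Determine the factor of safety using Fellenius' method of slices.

FS = 2.10

Ordinary method of slices: FS = Σ[c'·Δl_i + (W_i cosα_i − u_i·Δl_i)·tanφ'] / Σ W_i sinα_i, with Δl_i = b_i / cosα_i.
Slice 1: Δl = 2.6/cos(-3.9°) = 2.606 m; N'_1 = 44·cos(-3.9°) − 0·2.606 = 43.9; c'Δl = 14.59; W sinα = -3.0
Slice 2: Δl = 1.8/cos9.2° = 1.823 m; N'_2 = 69·cos9.2° − 14·1.823 = 42.6; c'Δl = 10.21; W sinα = 11.0
Slice 3: Δl = 2.5/cos22.4° = 2.704 m; N'_3 = 118·cos22.4° − 0·2.704 = 109.1; c'Δl = 15.14; W sinα = 45.0
Slice 4: Δl = 2.2/cos38.5° = 2.811 m; N'_4 = 44·cos38.5° − 1·2.811 = 31.6; c'Δl = 15.74; W sinα = 27.4
Σc'Δl = 55.7 kN/m; ΣN' = 227.2 kN/m; ΣW sinα = 80.4 kN/m
Resisting = 55.7 + 227.2·tan26.4° = 55.7 + 112.8 = 168.5 kN/m
FS = 168.5 / 80.4 = 2.096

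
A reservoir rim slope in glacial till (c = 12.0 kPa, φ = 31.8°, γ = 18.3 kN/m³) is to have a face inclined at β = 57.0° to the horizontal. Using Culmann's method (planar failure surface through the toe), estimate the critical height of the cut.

H_c = 19.64 m

Culmann's analysis gives the critical failure plane at α_cr = (β + φ)/2 = (57.0 + 31.8)/2 = 44.4°, and the critical height
H_c = (4c/γ) · sinβ cosφ / [1 − cos(β − φ)]
    = (4·12.0/18.3) · sin57.0°·cos31.8° / [1 − cos(25.2°)]
    = 2.623 · 0.8387·0.8499 / [1 − 0.9048]
    = 2.623 · 0.7128 / 0.0952
    = 19.64 m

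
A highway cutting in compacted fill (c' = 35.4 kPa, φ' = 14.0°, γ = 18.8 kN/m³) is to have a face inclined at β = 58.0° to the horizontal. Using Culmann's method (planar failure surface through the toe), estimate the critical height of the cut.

Culmann's analysis gives the critical failure plane at α_cr = (β + φ')/2 = (58.0 + 14.0)/2 = 36.0°, and the critical height
H_c = (4c'/γ) · sinβ cosφ' / [1 − cos(β − φ')]
    = (4·35.4/18.8) · sin58.0°·cos14.0° / [1 − cos(44.0°)]
    = 7.532 · 0.8480·0.9703 / [1 − 0.7193]
    = 7.532 · 0.8229 / 0.2807
    = 22.08 m

H_c = 22.08 m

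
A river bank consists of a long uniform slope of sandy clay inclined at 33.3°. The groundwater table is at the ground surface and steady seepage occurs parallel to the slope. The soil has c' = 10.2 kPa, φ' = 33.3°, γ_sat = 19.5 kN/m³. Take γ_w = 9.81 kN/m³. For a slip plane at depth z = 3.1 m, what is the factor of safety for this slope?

With seepage parallel to the slope and the water table at the surface, the effective normal stress on the slip plane uses the buoyant unit weight γ' = γ_sat − γ_w while the driving shear stress uses γ_sat:
FS = [c' + γ' z cos²β tanφ'] / [γ_sat z sinβ cosβ]
γ' = 19.5 − 9.81 = 9.69 kN/m³
Numerator = 10.2 + 9.69·3.1·cos²33.3°·tan33.3° = 10.2 + 9.69·3.1·0.6986·0.6569 = 23.984 kPa
Denominator = 19.5·3.1·sin33.3°·cos33.3° = 19.5·3.1·0.5490·0.8358 = 27.739 kPa
FS = 23.984 / 27.739 = 0.865

FS = 0.86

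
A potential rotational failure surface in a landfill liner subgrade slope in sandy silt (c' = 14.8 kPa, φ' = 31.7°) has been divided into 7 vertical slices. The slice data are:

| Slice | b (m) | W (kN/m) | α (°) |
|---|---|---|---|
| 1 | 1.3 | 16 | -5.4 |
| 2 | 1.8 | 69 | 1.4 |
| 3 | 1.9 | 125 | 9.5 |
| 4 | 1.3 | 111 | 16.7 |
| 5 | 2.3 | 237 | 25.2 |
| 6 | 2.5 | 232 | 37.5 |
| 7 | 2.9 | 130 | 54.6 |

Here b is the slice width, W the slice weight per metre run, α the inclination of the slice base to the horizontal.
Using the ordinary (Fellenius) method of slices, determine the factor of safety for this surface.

Ordinary method of slices: FS = Σ[c'·Δl_i + (W_i cosα_i)·tanφ'] / Σ W_i sinα_i, with Δl_i = b_i / cosα_i.
Slice 1: Δl = 1.3/cos(-5.4°) = 1.306 m; N'_1 = 16·cos(-5.4°) = 15.9; c'Δl = 19.33; W sinα = -1.5
Slice 2: Δl = 1.8/cos1.4° = 1.801 m; N'_2 = 69·cos1.4° = 69.0; c'Δl = 26.65; W sinα = 1.7
Slice 3: Δl = 1.9/cos9.5° = 1.926 m; N'_3 = 125·cos9.5° = 123.3; c'Δl = 28.51; W sinα = 20.6
Slice 4: Δl = 1.3/cos16.7° = 1.357 m; N'_4 = 111·cos16.7° = 106.3; c'Δl = 20.09; W sinα = 31.9
Slice 5: Δl = 2.3/cos25.2° = 2.542 m; N'_5 = 237·cos25.2° = 214.4; c'Δl = 37.62; W sinα = 100.9
Slice 6: Δl = 2.5/cos37.5° = 3.151 m; N'_6 = 232·cos37.5° = 184.1; c'Δl = 46.64; W sinα = 141.2
Slice 7: Δl = 2.9/cos54.6° = 5.006 m; N'_7 = 130·cos54.6° = 75.3; c'Δl = 74.09; W sinα = 106.0
Σc'Δl = 252.9 kN/m; ΣN' = 788.3 kN/m; ΣW sinα = 400.8 kN/m
Resisting = 252.9 + 788.3·tan31.7° = 252.9 + 486.9 = 739.8 kN/m
FS = 739.8 / 400.8 = 1.846

FS = 1.85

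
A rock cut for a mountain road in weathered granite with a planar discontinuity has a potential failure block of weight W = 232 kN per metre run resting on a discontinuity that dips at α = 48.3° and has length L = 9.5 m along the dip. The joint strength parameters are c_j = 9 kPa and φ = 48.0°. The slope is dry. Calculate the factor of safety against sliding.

Resolving the block weight along and normal to the plane and applying the Mohr–Coulomb strength on the joint:
N' = W cosα = 232·cos48.3° = 154.3 kN/m
Driving force T = W sinα = 232·sin48.3° = 173.2 kN/m
Resisting force R = c_j·L + N'·tanφ = 9·9.5 + 154.3·tan48.0° = 85.5 + 171.4 = 256.9 kN/m
FS = R / T = 256.9 / 173.2 = 1.483

FS = 1.48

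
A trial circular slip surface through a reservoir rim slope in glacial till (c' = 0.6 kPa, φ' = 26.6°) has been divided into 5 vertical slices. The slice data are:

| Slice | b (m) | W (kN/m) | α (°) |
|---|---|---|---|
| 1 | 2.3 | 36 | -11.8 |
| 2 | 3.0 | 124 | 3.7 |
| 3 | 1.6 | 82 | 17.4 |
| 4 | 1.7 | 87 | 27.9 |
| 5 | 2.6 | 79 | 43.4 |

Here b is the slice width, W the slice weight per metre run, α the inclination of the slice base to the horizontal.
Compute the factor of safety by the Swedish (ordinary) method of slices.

FS = 1.61

Ordinary method of slices: FS = Σ[c'·Δl_i + (W_i cosα_i)·tanφ'] / Σ W_i sinα_i, with Δl_i = b_i / cosα_i.
Slice 1: Δl = 2.3/cos(-11.8°) = 2.350 m; N'_1 = 36·cos(-11.8°) = 35.2; c'Δl = 1.41; W sinα = -7.4
Slice 2: Δl = 3.0/cos3.7° = 3.006 m; N'_2 = 124·cos3.7° = 123.7; c'Δl = 1.80; W sinα = 8.0
Slice 3: Δl = 1.6/cos17.4° = 1.677 m; N'_3 = 82·cos17.4° = 78.2; c'Δl = 1.01; W sinα = 24.5
Slice 4: Δl = 1.7/cos27.9° = 1.924 m; N'_4 = 87·cos27.9° = 76.9; c'Δl = 1.15; W sinα = 40.7
Slice 5: Δl = 2.6/cos43.4° = 3.578 m; N'_5 = 79·cos43.4° = 57.4; c'Δl = 2.15; W sinα = 54.3
Σc'Δl = 7.5 kN/m; ΣN' = 371.5 kN/m; ΣW sinα = 120.2 kN/m
Resisting = 7.5 + 371.5·tan26.6° = 7.5 + 186.0 = 193.6 kN/m
FS = 193.6 / 120.2 = 1.611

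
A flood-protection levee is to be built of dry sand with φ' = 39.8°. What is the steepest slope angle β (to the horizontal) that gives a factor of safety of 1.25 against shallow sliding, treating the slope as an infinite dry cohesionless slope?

For an infinite dry cohesionless slope FS = tanφ'/tanβ, so tanβ = tanφ' / FS.
tanβ = tan39.8° / 1.25 = 0.8332 / 1.25 = 0.6665
β = arctan(0.6665) = 33.68°

β = 33.7°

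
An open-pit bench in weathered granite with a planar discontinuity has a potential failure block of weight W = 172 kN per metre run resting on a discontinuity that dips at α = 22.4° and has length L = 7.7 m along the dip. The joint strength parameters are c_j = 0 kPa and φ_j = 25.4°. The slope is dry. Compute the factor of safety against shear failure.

FS = 1.15

Resolving the block weight along and normal to the plane and applying the Mohr–Coulomb strength on the joint:
N' = W cosα = 172·cos22.4° = 159.0 kN/m
Driving force T = W sinα = 172·sin22.4° = 65.5 kN/m
Resisting force R = c_j·L + N'·tanφ_j = 0·7.7 + 159.0·tan25.4° = 0.0 + 75.5 = 75.5 kN/m
FS = R / T = 75.5 / 65.5 = 1.152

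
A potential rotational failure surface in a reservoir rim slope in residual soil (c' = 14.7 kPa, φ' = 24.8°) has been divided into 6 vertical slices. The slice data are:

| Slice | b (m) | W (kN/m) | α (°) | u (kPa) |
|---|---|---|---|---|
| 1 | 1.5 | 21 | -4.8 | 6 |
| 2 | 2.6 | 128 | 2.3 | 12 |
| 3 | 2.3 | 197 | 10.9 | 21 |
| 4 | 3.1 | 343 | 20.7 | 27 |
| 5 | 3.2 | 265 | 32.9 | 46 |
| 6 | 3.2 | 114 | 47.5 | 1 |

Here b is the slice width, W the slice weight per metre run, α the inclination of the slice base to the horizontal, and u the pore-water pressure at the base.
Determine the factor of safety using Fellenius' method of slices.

FS = 1.41

Ordinary method of slices: FS = Σ[c'·Δl_i + (W_i cosα_i − u_i·Δl_i)·tanφ'] / Σ W_i sinα_i, with Δl_i = b_i / cosα_i.
Slice 1: Δl = 1.5/cos(-4.8°) = 1.505 m; N'_1 = 21·cos(-4.8°) − 6·1.505 = 11.9; c'Δl = 22.13; W sinα = -1.8
Slice 2: Δl = 2.6/cos2.3° = 2.602 m; N'_2 = 128·cos2.3° − 12·2.602 = 96.7; c'Δl = 38.25; W sinα = 5.1
Slice 3: Δl = 2.3/cos10.9° = 2.342 m; N'_3 = 197·cos10.9° − 21·2.342 = 144.3; c'Δl = 34.43; W sinα = 37.3
Slice 4: Δl = 3.1/cos20.7° = 3.314 m; N'_4 = 343·cos20.7° − 27·3.314 = 231.4; c'Δl = 48.71; W sinα = 121.2
Slice 5: Δl = 3.2/cos32.9° = 3.811 m; N'_5 = 265·cos32.9° − 46·3.811 = 47.2; c'Δl = 56.03; W sinα = 143.9
Slice 6: Δl = 3.2/cos47.5° = 4.737 m; N'_6 = 114·cos47.5° − 1·4.737 = 72.3; c'Δl = 69.63; W sinα = 84.0
Σc'Δl = 269.2 kN/m; ΣN' = 603.7 kN/m; ΣW sinα = 389.9 kN/m
Resisting = 269.2 + 603.7·tan24.8° = 269.2 + 278.9 = 548.1 kN/m
FS = 548.1 / 389.9 = 1.406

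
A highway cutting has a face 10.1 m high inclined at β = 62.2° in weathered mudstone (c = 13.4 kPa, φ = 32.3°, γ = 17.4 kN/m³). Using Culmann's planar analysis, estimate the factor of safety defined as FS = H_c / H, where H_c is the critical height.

FS = 1.71

H_c = (4c/γ) · sinβ cosφ / [1 − cos(β − φ)]
    = (4·13.4/17.4) · sin62.2°·cos32.3° / [1 − cos29.9°]
    = 3.080 · 0.7477 / 0.1331 = 17.30 m
FS = H_c / H = 17.30 / 10.1 = 1.713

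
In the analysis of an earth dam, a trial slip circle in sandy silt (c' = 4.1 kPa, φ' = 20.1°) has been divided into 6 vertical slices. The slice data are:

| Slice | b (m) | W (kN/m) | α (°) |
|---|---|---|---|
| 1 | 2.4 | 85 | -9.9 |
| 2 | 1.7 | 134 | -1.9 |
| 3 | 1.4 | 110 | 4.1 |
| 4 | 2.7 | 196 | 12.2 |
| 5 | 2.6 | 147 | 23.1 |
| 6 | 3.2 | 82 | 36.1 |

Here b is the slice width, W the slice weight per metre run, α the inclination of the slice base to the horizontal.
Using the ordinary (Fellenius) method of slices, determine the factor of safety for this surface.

FS = 2.39

Ordinary method of slices: FS = Σ[c'·Δl_i + (W_i cosα_i)·tanφ'] / Σ W_i sinα_i, with Δl_i = b_i / cosα_i.
Slice 1: Δl = 2.4/cos(-9.9°) = 2.436 m; N'_1 = 85·cos(-9.9°) = 83.7; c'Δl = 9.99; W sinα = -14.6
Slice 2: Δl = 1.7/cos(-1.9°) = 1.701 m; N'_2 = 134·cos(-1.9°) = 133.9; c'Δl = 6.97; W sinα = -4.4
Slice 3: Δl = 1.4/cos4.1° = 1.404 m; N'_3 = 110·cos4.1° = 109.7; c'Δl = 5.75; W sinα = 7.9
Slice 4: Δl = 2.7/cos12.2° = 2.762 m; N'_4 = 196·cos12.2° = 191.6; c'Δl = 11.33; W sinα = 41.4
Slice 5: Δl = 2.6/cos23.1° = 2.827 m; N'_5 = 147·cos23.1° = 135.2; c'Δl = 11.59; W sinα = 57.7
Slice 6: Δl = 3.2/cos36.1° = 3.960 m; N'_6 = 82·cos36.1° = 66.3; c'Δl = 16.24; W sinα = 48.3
Σc'Δl = 61.9 kN/m; ΣN' = 720.4 kN/m; ΣW sinα = 136.2 kN/m
Resisting = 61.9 + 720.4·tan20.1° = 61.9 + 263.6 = 325.5 kN/m
FS = 325.5 / 136.2 = 2.390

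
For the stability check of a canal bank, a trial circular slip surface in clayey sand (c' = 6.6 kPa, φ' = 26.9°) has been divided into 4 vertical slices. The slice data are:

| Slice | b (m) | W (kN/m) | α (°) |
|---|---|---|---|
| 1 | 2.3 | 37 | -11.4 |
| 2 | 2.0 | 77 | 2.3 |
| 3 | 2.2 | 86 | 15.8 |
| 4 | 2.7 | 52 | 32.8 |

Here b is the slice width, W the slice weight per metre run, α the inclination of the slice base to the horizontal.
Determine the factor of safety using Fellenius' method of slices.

Ordinary method of slices: FS = Σ[c'·Δl_i + (W_i cosα_i)·tanφ'] / Σ W_i sinα_i, with Δl_i = b_i / cosα_i.
Slice 1: Δl = 2.3/cos(-11.4°) = 2.346 m; N'_1 = 37·cos(-11.4°) = 36.3; c'Δl = 15.49; W sinα = -7.3
Slice 2: Δl = 2.0/cos2.3° = 2.002 m; N'_2 = 77·cos2.3° = 76.9; c'Δl = 13.21; W sinα = 3.1
Slice 3: Δl = 2.2/cos15.8° = 2.286 m; N'_3 = 86·cos15.8° = 82.8; c'Δl = 15.09; W sinα = 23.4
Slice 4: Δl = 2.7/cos32.8° = 3.212 m; N'_4 = 52·cos32.8° = 43.7; c'Δl = 21.20; W sinα = 28.2
Σc'Δl = 65.0 kN/m; ΣN' = 239.7 kN/m; ΣW sinα = 47.4 kN/m
Resisting = 65.0 + 239.7·tan26.9° = 65.0 + 121.6 = 186.6 kN/m
FS = 186.6 / 47.4 = 3.939

FS = 3.94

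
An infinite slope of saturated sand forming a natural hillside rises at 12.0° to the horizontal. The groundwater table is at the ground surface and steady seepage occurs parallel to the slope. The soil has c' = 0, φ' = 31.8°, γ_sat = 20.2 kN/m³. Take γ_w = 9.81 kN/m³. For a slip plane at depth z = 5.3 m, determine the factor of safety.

FS = 1.50

With seepage parallel to the slope and the water table at the surface, the effective normal stress on the slip plane uses the buoyant unit weight γ' = γ_sat − γ_w while the driving shear stress uses γ_sat:
FS = [c' + γ' z cos²β tanφ'] / [γ_sat z sinβ cosβ]
(For c' = 0 this reduces to FS = (γ'/γ_sat)·tanφ'/tanβ.)
γ' = 20.2 − 9.81 = 10.39 kN/m³
Numerator = 0.0 + 10.39·5.3·cos²12.0°·tan31.8° = 0.0 + 10.39·5.3·0.9568·0.6200 = 32.667 kPa
Denominator = 20.2·5.3·sin12.0°·cos12.0° = 20.2·5.3·0.2079·0.9781 = 21.773 kPa
FS = 32.667 / 21.773 = 1.500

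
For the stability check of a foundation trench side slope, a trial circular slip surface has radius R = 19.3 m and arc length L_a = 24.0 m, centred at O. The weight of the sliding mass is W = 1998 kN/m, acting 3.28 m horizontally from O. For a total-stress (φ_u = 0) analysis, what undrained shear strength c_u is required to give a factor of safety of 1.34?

c_u = 19.0 kPa

FS = c_u·L_a·R / (W·d), so c_u = FS·W·d / (L_a·R).
c_u = 1.34·1998·3.28 / (24.00·19.3) = 8781.6 / 463.20 = 18.96 kPa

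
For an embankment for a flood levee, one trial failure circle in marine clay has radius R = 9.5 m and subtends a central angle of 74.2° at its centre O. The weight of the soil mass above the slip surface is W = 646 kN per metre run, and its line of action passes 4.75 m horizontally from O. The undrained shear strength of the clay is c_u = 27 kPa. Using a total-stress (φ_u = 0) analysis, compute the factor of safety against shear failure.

Taking moments about the centre O, the resisting moment is provided by the undrained shear strength acting along the arc:
Arc length L_a = R·θ = 9.5·(74.2°·π/180) = 9.5·1.2950 = 12.30 m
M_R = c_u·L_a·R = 27·12.30·9.5 = 3155.7 kN·m/m
M_D = W·d = 646·4.75 = 3068.5 kN·m/m
FS = M_R / M_D = 3155.7 / 3068.5 = 1.028

FS = 1.03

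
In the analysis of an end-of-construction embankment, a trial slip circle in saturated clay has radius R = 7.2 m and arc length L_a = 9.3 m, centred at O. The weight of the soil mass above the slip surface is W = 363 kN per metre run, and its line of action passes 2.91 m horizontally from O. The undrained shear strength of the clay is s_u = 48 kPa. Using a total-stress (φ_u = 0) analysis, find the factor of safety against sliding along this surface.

FS = 3.04

Taking moments about the centre O, the resisting moment is provided by the undrained shear strength acting along the arc:
M_R = s_u·L_a·R = 48·9.30·7.2 = 3214.1 kN·m/m
M_D = W·d = 363·2.91 = 1056.3 kN·m/m
FS = M_R / M_D = 3214.1 / 1056.3 = 3.043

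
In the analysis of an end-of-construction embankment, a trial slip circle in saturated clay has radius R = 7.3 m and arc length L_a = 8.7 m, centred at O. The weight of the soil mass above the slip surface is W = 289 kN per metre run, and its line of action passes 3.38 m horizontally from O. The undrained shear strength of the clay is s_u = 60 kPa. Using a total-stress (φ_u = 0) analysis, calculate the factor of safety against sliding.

Taking moments about the centre O, the resisting moment is provided by the undrained shear strength acting along the arc:
M_R = s_u·L_a·R = 60·8.70·7.3 = 3810.6 kN·m/m
M_D = W·d = 289·3.38 = 976.8 kN·m/m
FS = M_R / M_D = 3810.6 / 976.8 = 3.901

FS = 3.90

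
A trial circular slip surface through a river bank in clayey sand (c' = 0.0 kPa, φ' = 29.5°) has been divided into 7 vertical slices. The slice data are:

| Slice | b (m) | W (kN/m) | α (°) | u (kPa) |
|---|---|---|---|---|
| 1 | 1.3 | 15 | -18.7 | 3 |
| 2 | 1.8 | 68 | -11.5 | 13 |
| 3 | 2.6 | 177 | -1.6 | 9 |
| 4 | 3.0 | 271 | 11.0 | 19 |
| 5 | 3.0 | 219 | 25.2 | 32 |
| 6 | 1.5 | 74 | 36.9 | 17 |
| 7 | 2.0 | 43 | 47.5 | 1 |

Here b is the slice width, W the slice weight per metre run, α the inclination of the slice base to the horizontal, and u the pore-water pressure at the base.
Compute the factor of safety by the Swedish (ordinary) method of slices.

FS = 1.60

Ordinary method of slices: FS = Σ[c'·Δl_i + (W_i cosα_i − u_i·Δl_i)·tanφ'] / Σ W_i sinα_i, with Δl_i = b_i / cosα_i.
Slice 1: Δl = 1.3/cos(-18.7°) = 1.372 m; N'_1 = 15·cos(-18.7°) − 3·1.372 = 10.1; c'Δl = 0.00; W sinα = -4.8
Slice 2: Δl = 1.8/cos(-11.5°) = 1.837 m; N'_2 = 68·cos(-11.5°) − 13·1.837 = 42.8; c'Δl = 0.00; W sinα = -13.6
Slice 3: Δl = 2.6/cos(-1.6°) = 2.601 m; N'_3 = 177·cos(-1.6°) − 9·2.601 = 153.5; c'Δl = 0.00; W sinα = -4.9
Slice 4: Δl = 3.0/cos11.0° = 3.056 m; N'_4 = 271·cos11.0° − 19·3.056 = 208.0; c'Δl = 0.00; W sinα = 51.7
Slice 5: Δl = 3.0/cos25.2° = 3.316 m; N'_5 = 219·cos25.2° − 32·3.316 = 92.1; c'Δl = 0.00; W sinα = 93.2
Slice 6: Δl = 1.5/cos36.9° = 1.876 m; N'_6 = 74·cos36.9° − 17·1.876 = 27.3; c'Δl = 0.00; W sinα = 44.4
Slice 7: Δl = 2.0/cos47.5° = 2.960 m; N'_7 = 43·cos47.5° − 1·2.960 = 26.1; c'Δl = 0.00; W sinα = 31.7
Σc'Δl = 0.0 kN/m; ΣN' = 559.8 kN/m; ΣW sinα = 197.8 kN/m
Resisting = 0.0 + 559.8·tan29.5° = 0.0 + 316.7 = 316.7 kN/m
FS = 316.7 / 197.8 = 1.601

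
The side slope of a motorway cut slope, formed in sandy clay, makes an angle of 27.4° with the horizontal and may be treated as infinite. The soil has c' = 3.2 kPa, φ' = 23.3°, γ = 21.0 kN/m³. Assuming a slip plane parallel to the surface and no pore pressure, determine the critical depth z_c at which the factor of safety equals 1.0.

Setting FS = 1.00 in FS = [c' + γz cos²β tanφ'] / [γz sinβ cosβ] and solving for z:
z = c' / [γ cosβ (FS·sinβ − cosβ·tanφ')]
  = 3.2 / [21.0·cos27.4°·(1.00·sin27.4° − cos27.4°·tan23.3°)]
  = 3.2 / [21.0·0.8878·(1.00·0.4602 − 0.8878·0.4307)]
  = 3.2 / 1.4514 = 2.205 m

z_c = 2.20 m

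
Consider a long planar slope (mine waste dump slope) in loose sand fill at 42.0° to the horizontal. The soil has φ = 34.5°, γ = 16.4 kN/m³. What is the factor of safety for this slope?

FS = 0.76

For a dry cohesionless infinite slope the factor of safety is FS = tanφ / tanβ.
FS = tan34.5° / tan42.0° = 0.6873 / 0.9004 = 0.763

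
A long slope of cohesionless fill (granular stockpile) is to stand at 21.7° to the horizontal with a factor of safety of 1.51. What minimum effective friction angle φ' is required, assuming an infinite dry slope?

FS = tanφ'/tanβ ⇒ tanφ' = FS · tanβ = 1.51 · tan21.7° = 0.6009
φ' = arctan(0.6009) = 31.00°

φ' = 31.0°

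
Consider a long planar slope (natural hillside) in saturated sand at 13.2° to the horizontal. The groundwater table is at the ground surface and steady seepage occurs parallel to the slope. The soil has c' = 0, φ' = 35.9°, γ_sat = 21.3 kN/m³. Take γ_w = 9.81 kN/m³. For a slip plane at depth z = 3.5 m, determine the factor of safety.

With seepage parallel to the slope and the water table at the surface, the effective normal stress on the slip plane uses the buoyant unit weight γ' = γ_sat − γ_w while the driving shear stress uses γ_sat:
FS = [c' + γ' z cos²β tanφ'] / [γ_sat z sinβ cosβ]
(For c' = 0 this reduces to FS = (γ'/γ_sat)·tanφ'/tanβ.)
γ' = 21.3 − 9.81 = 11.49 kN/m³
Numerator = 0.0 + 11.49·3.5·cos²13.2°·tan35.9° = 0.0 + 11.49·3.5·0.9479·0.7239 = 27.593 kPa
Denominator = 21.3·3.5·sin13.2°·cos13.2° = 21.3·3.5·0.2284·0.9736 = 16.574 kPa
FS = 27.593 / 16.574 = 1.665

FS = 1.66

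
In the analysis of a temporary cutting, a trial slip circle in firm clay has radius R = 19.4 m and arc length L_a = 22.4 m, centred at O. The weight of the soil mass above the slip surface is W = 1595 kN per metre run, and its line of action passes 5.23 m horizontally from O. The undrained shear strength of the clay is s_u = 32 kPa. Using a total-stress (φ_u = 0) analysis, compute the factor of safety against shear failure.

FS = 1.67

Taking moments about the centre O, the resisting moment is provided by the undrained shear strength acting along the arc:
M_R = s_u·L_a·R = 32·22.40·19.4 = 13905.9 kN·m/m
M_D = W·d = 1595·5.23 = 8341.9 kN·m/m
FS = M_R / M_D = 13905.9 / 8341.9 = 1.667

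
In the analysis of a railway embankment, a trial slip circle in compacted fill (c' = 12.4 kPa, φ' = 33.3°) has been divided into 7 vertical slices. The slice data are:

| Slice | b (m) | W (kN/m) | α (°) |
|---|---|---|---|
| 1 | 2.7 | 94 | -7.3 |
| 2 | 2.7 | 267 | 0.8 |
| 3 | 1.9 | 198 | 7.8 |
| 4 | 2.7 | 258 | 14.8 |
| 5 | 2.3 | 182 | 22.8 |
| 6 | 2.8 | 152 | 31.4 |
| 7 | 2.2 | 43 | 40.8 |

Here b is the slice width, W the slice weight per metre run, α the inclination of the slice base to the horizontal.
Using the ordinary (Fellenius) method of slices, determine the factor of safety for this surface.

FS = 3.73

Ordinary method of slices: FS = Σ[c'·Δl_i + (W_i cosα_i)·tanφ'] / Σ W_i sinα_i, with Δl_i = b_i / cosα_i.
Slice 1: Δl = 2.7/cos(-7.3°) = 2.722 m; N'_1 = 94·cos(-7.3°) = 93.2; c'Δl = 33.75; W sinα = -11.9
Slice 2: Δl = 2.7/cos0.8° = 2.700 m; N'_2 = 267·cos0.8° = 267.0; c'Δl = 33.48; W sinα = 3.7
Slice 3: Δl = 1.9/cos7.8° = 1.918 m; N'_3 = 198·cos7.8° = 196.2; c'Δl = 23.78; W sinα = 26.9
Slice 4: Δl = 2.7/cos14.8° = 2.793 m; N'_4 = 258·cos14.8° = 249.4; c'Δl = 34.63; W sinα = 65.9
Slice 5: Δl = 2.3/cos22.8° = 2.495 m; N'_5 = 182·cos22.8° = 167.8; c'Δl = 30.94; W sinα = 70.5
Slice 6: Δl = 2.8/cos31.4° = 3.280 m; N'_6 = 152·cos31.4° = 129.7; c'Δl = 40.68; W sinα = 79.2
Slice 7: Δl = 2.2/cos40.8° = 2.906 m; N'_7 = 43·cos40.8° = 32.6; c'Δl = 36.04; W sinα = 28.1
Σc'Δl = 233.3 kN/m; ΣN' = 1135.9 kN/m; ΣW sinα = 262.4 kN/m
Resisting = 233.3 + 1135.9·tan33.3° = 233.3 + 746.1 = 979.4 kN/m
FS = 979.4 / 262.4 = 3.733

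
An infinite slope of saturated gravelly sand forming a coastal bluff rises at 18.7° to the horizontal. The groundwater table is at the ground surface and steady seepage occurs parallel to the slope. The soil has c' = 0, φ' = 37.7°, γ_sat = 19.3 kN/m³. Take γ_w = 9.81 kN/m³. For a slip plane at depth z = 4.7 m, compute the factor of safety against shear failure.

FS = 1.12

With seepage parallel to the slope and the water table at the surface, the effective normal stress on the slip plane uses the buoyant unit weight γ' = γ_sat − γ_w while the driving shear stress uses γ_sat:
FS = [c' + γ' z cos²β tanφ'] / [γ_sat z sinβ cosβ]
(For c' = 0 this reduces to FS = (γ'/γ_sat)·tanφ'/tanβ.)
γ' = 19.3 − 9.81 = 9.49 kN/m³
Numerator = 0.0 + 9.49·4.7·cos²18.7°·tan37.7° = 0.0 + 9.49·4.7·0.8972·0.7729 = 30.930 kPa
Denominator = 19.3·4.7·sin18.7°·cos18.7° = 19.3·4.7·0.3206·0.9472 = 27.548 kPa
FS = 30.930 / 27.548 = 1.123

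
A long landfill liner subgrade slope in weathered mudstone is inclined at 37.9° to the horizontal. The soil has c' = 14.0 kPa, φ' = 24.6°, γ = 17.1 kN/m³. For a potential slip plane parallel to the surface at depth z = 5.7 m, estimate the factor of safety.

FS = 0.88

For an infinite slope with a slip plane parallel to the surface (no pore pressure): FS = [c' + γz cos²β tanφ'] / [γz sinβ cosβ].
γz = 17.1·5.7 = 97.47 kN/m²
Numerator = 14.0 + 97.47·cos²37.9°·tan24.6° = 14.0 + 97.47·0.6227·0.4578 = 41.786 kPa
Denominator = 97.47·sin37.9°·cos37.9° = 97.47·0.6143·0.7891 = 47.246 kPa
FS = 41.786 / 47.246 = 0.884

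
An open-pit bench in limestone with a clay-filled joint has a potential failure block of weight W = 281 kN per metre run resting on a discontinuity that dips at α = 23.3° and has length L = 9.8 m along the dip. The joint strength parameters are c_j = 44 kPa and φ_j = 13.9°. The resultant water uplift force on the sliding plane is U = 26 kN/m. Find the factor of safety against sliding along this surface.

Resolving the block weight along and normal to the plane and applying the Mohr–Coulomb strength on the joint:
N' = W cosα − U = 281·cos23.3° − 26 = 232.1 kN/m
Driving force T = W sinα = 281·sin23.3° = 111.1 kN/m
Resisting force R = c_j·L + N'·tanφ_j = 44·9.8 + 232.1·tan13.9° = 431.2 + 57.4 = 488.6 kN/m
FS = R / T = 488.6 / 111.1 = 4.396

FS = 4.40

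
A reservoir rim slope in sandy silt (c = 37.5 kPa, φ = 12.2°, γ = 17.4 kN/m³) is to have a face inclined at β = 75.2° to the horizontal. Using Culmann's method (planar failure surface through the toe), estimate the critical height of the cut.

H_c = 14.92 m

Culmann's analysis gives the critical failure plane at α_cr = (β + φ)/2 = (75.2 + 12.2)/2 = 43.7°, and the critical height
H_c = (4c/γ) · sinβ cosφ / [1 − cos(β − φ)]
    = (4·37.5/17.4) · sin75.2°·cos12.2° / [1 − cos(63.0°)]
    = 8.621 · 0.9668·0.9774 / [1 − 0.4540]
    = 8.621 · 0.9450 / 0.5460
    = 14.92 m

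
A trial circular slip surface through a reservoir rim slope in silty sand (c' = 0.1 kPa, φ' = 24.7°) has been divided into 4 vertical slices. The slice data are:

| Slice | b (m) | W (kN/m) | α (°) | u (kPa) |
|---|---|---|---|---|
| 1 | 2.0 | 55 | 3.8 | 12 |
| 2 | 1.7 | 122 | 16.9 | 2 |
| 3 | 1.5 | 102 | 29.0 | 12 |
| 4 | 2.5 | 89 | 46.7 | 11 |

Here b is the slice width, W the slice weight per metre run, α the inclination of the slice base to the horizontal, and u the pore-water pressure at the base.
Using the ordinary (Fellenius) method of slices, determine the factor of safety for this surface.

Ordinary method of slices: FS = Σ[c'·Δl_i + (W_i cosα_i − u_i·Δl_i)·tanφ'] / Σ W_i sinα_i, with Δl_i = b_i / cosα_i.
Slice 1: Δl = 2.0/cos3.8° = 2.004 m; N'_1 = 55·cos3.8° − 12·2.004 = 30.8; c'Δl = 0.20; W sinα = 3.6
Slice 2: Δl = 1.7/cos16.9° = 1.777 m; N'_2 = 122·cos16.9° − 2·1.777 = 113.2; c'Δl = 0.18; W sinα = 35.5
Slice 3: Δl = 1.5/cos29.0° = 1.715 m; N'_3 = 102·cos29.0° − 12·1.715 = 68.6; c'Δl = 0.17; W sinα = 49.5
Slice 4: Δl = 2.5/cos46.7° = 3.645 m; N'_4 = 89·cos46.7° − 11·3.645 = 20.9; c'Δl = 0.36; W sinα = 64.8
Σc'Δl = 0.9 kN/m; ΣN' = 233.6 kN/m; ΣW sinα = 153.3 kN/m
Resisting = 0.9 + 233.6·tan24.7° = 0.9 + 107.4 = 108.3 kN/m
FS = 108.3 / 153.3 = 0.707

FS = 0.71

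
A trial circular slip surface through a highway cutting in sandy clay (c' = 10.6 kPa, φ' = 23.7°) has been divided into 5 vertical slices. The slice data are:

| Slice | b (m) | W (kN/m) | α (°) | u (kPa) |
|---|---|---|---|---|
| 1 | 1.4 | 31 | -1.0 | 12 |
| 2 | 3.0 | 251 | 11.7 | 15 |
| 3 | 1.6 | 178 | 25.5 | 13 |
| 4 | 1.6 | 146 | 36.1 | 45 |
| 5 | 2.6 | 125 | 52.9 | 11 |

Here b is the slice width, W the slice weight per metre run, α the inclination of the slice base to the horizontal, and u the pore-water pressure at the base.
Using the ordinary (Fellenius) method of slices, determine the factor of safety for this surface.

Ordinary method of slices: FS = Σ[c'·Δl_i + (W_i cosα_i − u_i·Δl_i)·tanφ'] / Σ W_i sinα_i, with Δl_i = b_i / cosα_i.
Slice 1: Δl = 1.4/cos(-1.0°) = 1.400 m; N'_1 = 31·cos(-1.0°) − 12·1.400 = 14.2; c'Δl = 14.84; W sinα = -0.5
Slice 2: Δl = 3.0/cos11.7° = 3.064 m; N'_2 = 251·cos11.7° − 15·3.064 = 199.8; c'Δl = 32.47; W sinα = 50.9
Slice 3: Δl = 1.6/cos25.5° = 1.773 m; N'_3 = 178·cos25.5° − 13·1.773 = 137.6; c'Δl = 18.79; W sinα = 76.6
Slice 4: Δl = 1.6/cos36.1° = 1.980 m; N'_4 = 146·cos36.1° − 45·1.980 = 28.9; c'Δl = 20.99; W sinα = 86.0
Slice 5: Δl = 2.6/cos52.9° = 4.310 m; N'_5 = 125·cos52.9° − 11·4.310 = 28.0; c'Δl = 45.69; W sinα = 99.7
Σc'Δl = 132.8 kN/m; ΣN' = 408.5 kN/m; ΣW sinα = 312.7 kN/m
Resisting = 132.8 + 408.5·tan23.7° = 132.8 + 179.3 = 312.1 kN/m
FS = 312.1 / 312.7 = 0.998

FS = 1.00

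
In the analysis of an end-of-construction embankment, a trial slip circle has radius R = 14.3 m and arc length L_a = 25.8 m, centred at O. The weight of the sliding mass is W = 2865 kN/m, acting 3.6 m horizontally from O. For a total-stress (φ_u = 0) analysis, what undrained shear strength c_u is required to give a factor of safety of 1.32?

FS = c_u·L_a·R / (W·d), so c_u = FS·W·d / (L_a·R).
c_u = 1.32·2865·3.6 / (25.80·14.3) = 13614.5 / 368.94 = 36.90 kPa

c_u = 36.9 kPa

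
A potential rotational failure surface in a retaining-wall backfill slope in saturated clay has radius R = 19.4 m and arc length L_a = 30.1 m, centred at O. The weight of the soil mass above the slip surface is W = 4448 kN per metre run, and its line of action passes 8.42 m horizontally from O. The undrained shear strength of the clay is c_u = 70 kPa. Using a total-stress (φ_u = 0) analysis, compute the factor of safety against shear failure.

FS = 1.09

Taking moments about the centre O, the resisting moment is provided by the undrained shear strength acting along the arc:
M_R = c_u·L_a·R = 70·30.10·19.4 = 40875.8 kN·m/m
M_D = W·d = 4448·8.42 = 37452.2 kN·m/m
FS = M_R / M_D = 40875.8 / 37452.2 = 1.091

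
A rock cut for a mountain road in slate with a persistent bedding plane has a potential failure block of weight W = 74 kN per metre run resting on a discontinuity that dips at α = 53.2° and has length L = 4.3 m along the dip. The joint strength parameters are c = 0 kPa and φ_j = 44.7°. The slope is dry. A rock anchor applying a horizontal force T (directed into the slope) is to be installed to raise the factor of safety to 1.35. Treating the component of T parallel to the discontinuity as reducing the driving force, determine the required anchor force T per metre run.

T = 23 kN/m

Resolving forces along and normal to the sliding plane, with the horizontal anchor force T adding T·sinα to the effective normal force and T·cosα acting up the plane against the driving force:
FS = [cL + (W cosα + T sinα) tanφ_j] / [W sinα − T cosα]
Without the anchor: N' = 44.3 kN/m, driving T_d = 59.3 kN/m, resisting R = 0·4.3 + 44.3·tan44.7° = 43.9 kN/m, FS = 0.74.
Setting FS = 1.35 and solving for T:
1.35·(59.3 − T cos53.2°) = 43.9 + T sin53.2°·tan44.7°
T·(sin53.2°·tan44.7° + 1.35·cos53.2°) = 1.35·59.3 − 43.9
T·(0.8007·0.9896 + 1.35·0.5990) = 80.0 − 43.9 = 36.1
T·1.6011 = 36.1
T = 22.6 kN/m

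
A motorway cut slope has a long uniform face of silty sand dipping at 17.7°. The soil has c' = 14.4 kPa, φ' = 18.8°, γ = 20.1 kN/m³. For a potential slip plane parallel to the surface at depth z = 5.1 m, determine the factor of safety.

FS = 1.55

For an infinite slope with a slip plane parallel to the surface (no pore pressure): FS = [c' + γz cos²β tanφ'] / [γz sinβ cosβ].
γz = 20.1·5.1 = 102.51 kN/m²
Numerator = 14.4 + 102.51·cos²17.7°·tan18.8° = 14.4 + 102.51·0.9076·0.3404 = 46.071 kPa
Denominator = 102.51·sin17.7°·cos17.7° = 102.51·0.3040·0.9527 = 29.691 kPa
FS = 46.071 / 29.691 = 1.552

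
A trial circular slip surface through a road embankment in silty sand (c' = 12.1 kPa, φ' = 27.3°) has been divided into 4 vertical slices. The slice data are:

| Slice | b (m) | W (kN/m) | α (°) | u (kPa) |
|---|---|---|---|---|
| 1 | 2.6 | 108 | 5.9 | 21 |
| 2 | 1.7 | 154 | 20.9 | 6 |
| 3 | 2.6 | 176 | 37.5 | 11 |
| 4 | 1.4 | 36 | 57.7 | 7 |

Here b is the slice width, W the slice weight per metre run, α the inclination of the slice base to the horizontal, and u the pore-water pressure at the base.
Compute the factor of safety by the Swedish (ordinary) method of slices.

Ordinary method of slices: FS = Σ[c'·Δl_i + (W_i cosα_i − u_i·Δl_i)·tanφ'] / Σ W_i sinα_i, with Δl_i = b_i / cosα_i.
Slice 1: Δl = 2.6/cos5.9° = 2.614 m; N'_1 = 108·cos5.9° − 21·2.614 = 52.5; c'Δl = 31.63; W sinα = 11.1
Slice 2: Δl = 1.7/cos20.9° = 1.820 m; N'_2 = 154·cos20.9° − 6·1.820 = 132.9; c'Δl = 22.02; W sinα = 54.9
Slice 3: Δl = 2.6/cos37.5° = 3.277 m; N'_3 = 176·cos37.5° − 11·3.277 = 103.6; c'Δl = 39.65; W sinα = 107.1
Slice 4: Δl = 1.4/cos57.7° = 2.620 m; N'_4 = 36·cos57.7° − 7·2.620 = 0.9; c'Δl = 31.70; W sinα = 30.4
Σc'Δl = 125.0 kN/m; ΣN' = 290.0 kN/m; ΣW sinα = 203.6 kN/m
Resisting = 125.0 + 290.0·tan27.3° = 125.0 + 149.7 = 274.7 kN/m
FS = 274.7 / 203.6 = 1.349

FS = 1.35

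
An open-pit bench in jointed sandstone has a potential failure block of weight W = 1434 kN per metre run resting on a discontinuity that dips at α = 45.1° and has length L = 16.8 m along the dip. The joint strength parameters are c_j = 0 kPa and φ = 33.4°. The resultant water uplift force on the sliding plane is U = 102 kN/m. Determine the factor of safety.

FS = 0.59

Resolving the block weight along and normal to the plane and applying the Mohr–Coulomb strength on the joint:
N' = W cosα − U = 1434·cos45.1° − 102 = 910.2 kN/m
Driving force T = W sinα = 1434·sin45.1° = 1015.8 kN/m
Resisting force R = c_j·L + N'·tanφ = 0·16.8 + 910.2·tan33.4° = 0.0 + 600.2 = 600.2 kN/m
FS = R / T = 600.2 / 1015.8 = 0.591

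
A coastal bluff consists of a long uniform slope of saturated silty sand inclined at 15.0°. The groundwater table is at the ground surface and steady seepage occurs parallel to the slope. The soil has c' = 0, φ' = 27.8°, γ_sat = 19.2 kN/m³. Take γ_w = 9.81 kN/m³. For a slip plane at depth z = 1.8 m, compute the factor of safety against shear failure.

FS = 0.96

With seepage parallel to the slope and the water table at the surface, the effective normal stress on the slip plane uses the buoyant unit weight γ' = γ_sat − γ_w while the driving shear stress uses γ_sat:
FS = [c' + γ' z cos²β tanφ'] / [γ_sat z sinβ cosβ]
(For c' = 0 this reduces to FS = (γ'/γ_sat)·tanφ'/tanβ.)
γ' = 19.2 − 9.81 = 9.39 kN/m³
Numerator = 0.0 + 9.39·1.8·cos²15.0°·tan27.8° = 0.0 + 9.39·1.8·0.9330·0.5272 = 8.314 kPa
Denominator = 19.2·1.8·sin15.0°·cos15.0° = 19.2·1.8·0.2588·0.9659 = 8.640 kPa
FS = 8.314 / 8.640 = 0.962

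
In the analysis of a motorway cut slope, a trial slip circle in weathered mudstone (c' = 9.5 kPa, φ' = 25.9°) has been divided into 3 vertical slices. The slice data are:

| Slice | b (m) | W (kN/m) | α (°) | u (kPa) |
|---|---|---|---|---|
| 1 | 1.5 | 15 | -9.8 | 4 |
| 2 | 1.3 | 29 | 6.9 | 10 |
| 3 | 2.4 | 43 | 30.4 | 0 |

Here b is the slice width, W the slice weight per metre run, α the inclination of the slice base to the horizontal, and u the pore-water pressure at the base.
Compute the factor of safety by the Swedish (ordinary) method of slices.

FS = 3.67

Ordinary method of slices: FS = Σ[c'·Δl_i + (W_i cosα_i − u_i·Δl_i)·tanφ'] / Σ W_i sinα_i, with Δl_i = b_i / cosα_i.
Slice 1: Δl = 1.5/cos(-9.8°) = 1.522 m; N'_1 = 15·cos(-9.8°) − 4·1.522 = 8.7; c'Δl = 14.46; W sinα = -2.6
Slice 2: Δl = 1.3/cos6.9° = 1.309 m; N'_2 = 29·cos6.9° − 10·1.309 = 15.7; c'Δl = 12.44; W sinα = 3.5
Slice 3: Δl = 2.4/cos30.4° = 2.783 m; N'_3 = 43·cos30.4° − 0·2.783 = 37.1; c'Δl = 26.43; W sinα = 21.8
Σc'Δl = 53.3 kN/m; ΣN' = 61.5 kN/m; ΣW sinα = 22.7 kN/m
Resisting = 53.3 + 61.5·tan25.9° = 53.3 + 29.9 = 83.2 kN/m
FS = 83.2 / 22.7 = 3.666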